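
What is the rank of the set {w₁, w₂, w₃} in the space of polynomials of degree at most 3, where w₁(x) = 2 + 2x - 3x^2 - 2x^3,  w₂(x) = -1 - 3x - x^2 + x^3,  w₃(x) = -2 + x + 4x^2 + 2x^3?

3

Pass to coordinate vectors with respect to the basis {1, x, …, x^3}.
Put the 4×3 matrix [w₁|w₂|w₃] into echelon form.
Exactly 3 pivots survive; hence the rank is 3.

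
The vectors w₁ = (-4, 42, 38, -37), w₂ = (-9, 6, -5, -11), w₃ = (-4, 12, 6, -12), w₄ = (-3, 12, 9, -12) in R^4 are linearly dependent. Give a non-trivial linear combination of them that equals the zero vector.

Set up α₁w₁ + … + α₄w₄ = 0 and solve the homogeneous system.
The free variable yields coefficients (1, 1, -1, -3) (any nonzero multiple also works).

w₁ + w₂ - w₃ - 3w₄ = 0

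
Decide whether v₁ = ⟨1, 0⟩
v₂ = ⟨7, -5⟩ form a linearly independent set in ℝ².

linearly independent

Place the vectors as rows of a 2×2 matrix and reduce to echelon form.
The reduction yields 2 nonzero rows, so the rank is 2.
Since rank = 2 (the number of vectors), the set is linearly independent.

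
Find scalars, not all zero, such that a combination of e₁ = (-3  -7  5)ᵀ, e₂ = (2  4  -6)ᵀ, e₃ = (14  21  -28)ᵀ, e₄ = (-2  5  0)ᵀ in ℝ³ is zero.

Row-reduce the matrix with e₁, e₂, e₃, e₄ as columns; the null space gives the coefficients.
The free variable yields coefficients (2, -3, 1, 1) (any nonzero multiple also works).

2e₁ - 3e₂ + e₃ + e₄ = 0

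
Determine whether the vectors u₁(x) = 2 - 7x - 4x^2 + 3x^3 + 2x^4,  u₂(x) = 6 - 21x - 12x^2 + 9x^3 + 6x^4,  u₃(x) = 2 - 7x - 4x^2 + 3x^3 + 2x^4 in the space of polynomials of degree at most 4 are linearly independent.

Take coordinates with respect to the standard basis {1, x, …, x^4}.
Two of the vectors are equal, giving an immediate dependence.

linearly dependent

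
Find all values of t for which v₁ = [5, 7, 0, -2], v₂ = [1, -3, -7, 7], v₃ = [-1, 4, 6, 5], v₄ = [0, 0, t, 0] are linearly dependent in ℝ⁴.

Dependence holds iff the 4×4 matrix [v₁ v₂ v₃ v₄] is singular.
Cofactor expansion gives det = 301*t.
This vanishes exactly when t = 0.

t = 0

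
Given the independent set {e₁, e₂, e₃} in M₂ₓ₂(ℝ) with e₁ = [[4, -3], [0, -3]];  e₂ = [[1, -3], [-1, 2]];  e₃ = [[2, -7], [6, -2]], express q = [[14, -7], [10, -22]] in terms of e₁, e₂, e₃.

q = 4e₁ - 4e₂ + e₃

Identify each element with its coordinate vector in ℝ⁴ via {E₁₁, E₁₂, E₂₁, E₂₂}.
Since e₁, e₂, e₃ are independent, the coefficients expressing q are uniquely determined by a linear system.
The system has the unique solution (c₁, c₂, c₃) = (4, -4, 1).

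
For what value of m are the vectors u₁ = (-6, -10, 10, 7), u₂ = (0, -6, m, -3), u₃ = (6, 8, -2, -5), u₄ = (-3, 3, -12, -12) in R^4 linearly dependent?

m = 42

The set is linearly dependent precisely when det[u₁; u₂; u₃; u₄] = 0.
Expanding, det = 90*m - 3780.
Solving 90*m - 3780 = 0 yields m = 42.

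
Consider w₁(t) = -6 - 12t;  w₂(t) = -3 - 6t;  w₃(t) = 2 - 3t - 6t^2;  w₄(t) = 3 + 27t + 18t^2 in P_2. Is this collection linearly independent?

Take coordinates with respect to the standard basis {1, t, t^2}.
There are 4 vectors in a 3-dimensional space, so they cannot be linearly independent.

linearly dependent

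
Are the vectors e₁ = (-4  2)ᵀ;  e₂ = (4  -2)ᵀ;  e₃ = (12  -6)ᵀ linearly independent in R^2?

There are 3 vectors in a 2-dimensional space, so they cannot be linearly independent.

linearly dependent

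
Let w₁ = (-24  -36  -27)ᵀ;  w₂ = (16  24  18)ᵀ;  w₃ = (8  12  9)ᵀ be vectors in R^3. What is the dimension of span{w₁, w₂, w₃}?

Form the matrix with w₁, w₂, w₃ as columns and reduce.
The echelon form has 1 nonzero row, so the rank is 1.

dim = 1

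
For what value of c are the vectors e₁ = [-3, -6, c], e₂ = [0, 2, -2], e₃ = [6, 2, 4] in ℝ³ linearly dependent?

c = 3

Dependence holds iff the 3×3 matrix [e₁ e₂ e₃] is singular.
The determinant works out to 36 - 12*c.
This vanishes exactly when c = 3.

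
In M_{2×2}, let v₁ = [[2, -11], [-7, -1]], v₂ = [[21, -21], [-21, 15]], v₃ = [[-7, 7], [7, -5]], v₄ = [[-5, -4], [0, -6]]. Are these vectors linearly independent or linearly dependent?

linearly dependent

Write each element as a coordinate vector in ℝ⁴ using {E₁₁, E₁₂, E₂₁, E₂₂}.
Row-reduce the matrix whose columns are v₁, v₂, v₃, v₄.
The reduction yields 2 nonzero rows, so the rank is 2.
Since rank 2 < 4, the set is linearly dependent.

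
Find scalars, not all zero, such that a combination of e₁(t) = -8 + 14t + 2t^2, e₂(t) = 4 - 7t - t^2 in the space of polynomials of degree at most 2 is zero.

e₁ + 2e₂ = 0

Take coordinates with respect to {1, t, t^2}.
Row-reduce the matrix with e₁, e₂ as columns; the null space gives the coefficients.
A generator of the null space is (1, 2).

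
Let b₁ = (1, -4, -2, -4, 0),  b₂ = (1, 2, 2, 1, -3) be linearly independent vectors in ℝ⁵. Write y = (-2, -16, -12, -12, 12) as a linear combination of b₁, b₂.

Set up the augmented matrix [b₁ | b₂ | y] and row-reduce.
Row-reducing the augmented matrix gives the unique coefficients (c₁, c₂) = (2, -4).

y = 2b₁ - 4b₂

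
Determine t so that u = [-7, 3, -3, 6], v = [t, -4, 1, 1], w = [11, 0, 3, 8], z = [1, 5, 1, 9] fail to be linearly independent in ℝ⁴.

t = 23/3

The vectors are dependent exactly when the determinant of the matrix with rows u, v, w, z vanishes.
Expanding, det = 153*t - 1173.
Setting this to zero gives t = 23/3.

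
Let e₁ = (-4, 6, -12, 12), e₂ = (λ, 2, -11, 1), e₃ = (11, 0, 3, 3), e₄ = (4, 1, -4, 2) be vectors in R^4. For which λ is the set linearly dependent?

λ = -3

The set is linearly dependent precisely when det[e₁; e₂; e₃; e₄] = 0.
Expanding, det = -36*λ - 108.
Solving -36*λ - 108 = 0 yields λ = -3.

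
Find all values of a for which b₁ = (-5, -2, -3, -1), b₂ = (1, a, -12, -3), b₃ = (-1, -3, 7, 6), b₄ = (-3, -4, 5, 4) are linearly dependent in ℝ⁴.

Dependence holds iff the 4×4 matrix [b₁ b₂ b₃ b₄] is singular.
Expanding, det = 36*a - 297.
Solving 36*a - 297 = 0 yields a = 33/4.

a = 33/4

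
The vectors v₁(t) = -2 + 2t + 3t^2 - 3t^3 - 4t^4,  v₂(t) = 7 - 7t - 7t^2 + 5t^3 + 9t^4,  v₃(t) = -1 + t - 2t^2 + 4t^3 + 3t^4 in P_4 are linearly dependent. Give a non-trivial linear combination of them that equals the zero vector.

3v₁ + v₂ + v₃ = 0

Take coordinates with respect to {1, t, …, t^4}.
Solve the homogeneous system with v₁, v₂, v₃ as columns by row-reducing the coefficient matrix.
One solution (up to scaling) is (3, 1, 1).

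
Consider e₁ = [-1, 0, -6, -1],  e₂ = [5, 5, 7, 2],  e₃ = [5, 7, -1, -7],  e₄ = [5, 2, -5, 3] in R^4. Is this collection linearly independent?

linearly independent

The matrix [e₁|e₂|e₃|e₄] has determinant 1011.
A nonzero determinant means the columns are linearly independent.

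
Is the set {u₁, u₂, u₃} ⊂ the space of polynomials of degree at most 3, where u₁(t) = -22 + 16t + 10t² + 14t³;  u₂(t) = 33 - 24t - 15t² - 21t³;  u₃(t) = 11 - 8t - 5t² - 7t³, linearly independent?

Take coordinates with respect to the standard basis {1, t, …, t³}.
Row-reduce the matrix whose columns are u₁, u₂, u₃.
The reduction yields 1 nonzero row, so the rank is 1.
Since rank 1 < 3, the set is linearly dependent.

linearly dependent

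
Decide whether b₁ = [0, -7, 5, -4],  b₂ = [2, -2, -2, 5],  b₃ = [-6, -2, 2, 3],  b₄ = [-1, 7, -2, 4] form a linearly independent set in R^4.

Place the vectors as rows of a 4×4 matrix and reduce to echelon form.
The reduction yields 4 nonzero rows, so the rank is 4.
Since rank = 4 (the number of vectors), the set is linearly independent.

linearly independent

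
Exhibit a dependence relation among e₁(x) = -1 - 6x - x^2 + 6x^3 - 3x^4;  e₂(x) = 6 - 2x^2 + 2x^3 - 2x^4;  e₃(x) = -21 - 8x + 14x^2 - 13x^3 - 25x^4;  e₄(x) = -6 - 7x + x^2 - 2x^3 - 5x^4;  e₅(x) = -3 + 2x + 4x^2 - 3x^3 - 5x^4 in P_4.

e₃ - 2e₄ - 3e₅ = 0

Pass to coordinate vectors relative to the basis {1, x, …, x^4}.
Row-reduce the matrix with e₁, e₂, e₃, e₄, e₅ as columns; the null space gives the coefficients.
One solution (up to scaling) is (0, 0, 1, -2, -3).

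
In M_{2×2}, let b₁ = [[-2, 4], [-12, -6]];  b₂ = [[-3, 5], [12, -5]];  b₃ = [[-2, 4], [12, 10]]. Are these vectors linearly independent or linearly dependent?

Take coordinates with respect to the standard basis {E₁₁, E₁₂, E₂₁, E₂₂}.
Place the vectors as rows of a 3×4 matrix and reduce to echelon form.
The reduction yields 3 nonzero rows, so the rank is 3.
Since rank = 3 (the number of vectors), the set is linearly independent.

linearly independent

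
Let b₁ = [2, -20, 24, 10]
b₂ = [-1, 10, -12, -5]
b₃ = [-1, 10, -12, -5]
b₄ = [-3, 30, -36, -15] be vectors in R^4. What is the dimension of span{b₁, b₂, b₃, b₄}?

Apply Gaussian elimination to the matrix whose rows are b₁, b₂, b₃, b₄.
Reduction leaves 1 leading entry, giving rank 1.

1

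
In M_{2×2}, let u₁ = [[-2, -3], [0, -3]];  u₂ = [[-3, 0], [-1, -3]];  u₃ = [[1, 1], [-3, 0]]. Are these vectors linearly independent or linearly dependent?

Take coordinates with respect to the standard basis {E₁₁, E₁₂, E₂₁, E₂₂}.
Row-reduce the matrix whose columns are u₁, u₂, u₃.
The reduction yields 3 nonzero rows, so the rank is 3.
Since rank = 3 (the number of vectors), the set is linearly independent.

linearly independent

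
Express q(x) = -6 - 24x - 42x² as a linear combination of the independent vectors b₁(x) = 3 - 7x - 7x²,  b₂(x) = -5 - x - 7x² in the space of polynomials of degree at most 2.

q = 3b₁ + 3b₂

Take coordinate vectors relative to {1, x, x²}.
Since b₁, b₂ are independent, the coefficients expressing q are uniquely determined by a linear system.
Row-reducing the augmented matrix gives the unique coefficients (c₁, c₂) = (3, 3).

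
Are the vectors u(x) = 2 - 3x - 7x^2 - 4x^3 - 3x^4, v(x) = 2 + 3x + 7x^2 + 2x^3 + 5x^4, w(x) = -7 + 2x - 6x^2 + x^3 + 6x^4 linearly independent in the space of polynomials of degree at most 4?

Write each element as a coordinate vector in ℝ⁵ using {1, x, …, x^4}.
Row-reduce the matrix whose columns are u, v, w.
The reduction yields 3 nonzero rows, so the rank is 3.
Since rank = 3 (the number of vectors), the set is linearly independent.

linearly independent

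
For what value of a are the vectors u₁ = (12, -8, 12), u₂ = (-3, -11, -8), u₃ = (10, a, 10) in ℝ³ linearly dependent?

a = -20/3

The set is linearly dependent precisely when det[u₁; u₂; u₃] = 0.
The determinant works out to 60*a + 400.
Solving 60*a + 400 = 0 yields a = -20/3.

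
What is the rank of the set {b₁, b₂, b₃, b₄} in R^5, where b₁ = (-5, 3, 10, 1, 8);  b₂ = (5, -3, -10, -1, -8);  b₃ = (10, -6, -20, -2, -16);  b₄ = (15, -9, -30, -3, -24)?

Apply Gaussian elimination to the matrix whose rows are b₁, b₂, b₃, b₄.
There is 1 pivot column, so rank = 1.

rank 1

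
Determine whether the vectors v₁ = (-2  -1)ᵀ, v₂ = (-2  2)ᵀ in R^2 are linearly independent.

linearly independent

The matrix [v₁|v₂] has determinant -6.
A nonzero determinant means the columns are linearly independent.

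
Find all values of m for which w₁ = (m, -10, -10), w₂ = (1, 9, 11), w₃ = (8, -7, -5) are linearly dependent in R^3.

m = 35/8

The vectors are dependent exactly when the determinant of the matrix with rows w₁, w₂, w₃ vanishes.
Expanding, det = 32*m - 140.
Solving 32*m - 140 = 0 yields m = 35/8.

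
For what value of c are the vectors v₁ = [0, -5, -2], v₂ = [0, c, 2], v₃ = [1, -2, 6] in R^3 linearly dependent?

Dependence holds iff the 3×3 matrix [v₁ v₂ v₃] is singular.
Expanding, det = 2*c - 10.
Solving 2*c - 10 = 0 yields c = 5.

c = 5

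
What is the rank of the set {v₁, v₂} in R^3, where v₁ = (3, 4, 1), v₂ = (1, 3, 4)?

rank 2

Put the 3×2 matrix [v₁|v₂] into echelon form.
Exactly 2 pivots survive; hence the rank is 2.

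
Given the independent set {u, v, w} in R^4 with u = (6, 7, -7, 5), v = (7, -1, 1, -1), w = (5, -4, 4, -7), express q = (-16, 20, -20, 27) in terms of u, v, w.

q = u - v - 3w

Set up the augmented matrix [u | v | w | q] and row-reduce.
The system has the unique solution (c₁, c₂, c₃) = (1, -1, -3).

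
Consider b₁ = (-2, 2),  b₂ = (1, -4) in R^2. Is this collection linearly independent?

linearly independent

The matrix [b₁|b₂] has determinant 6.
A nonzero determinant means the columns are linearly independent.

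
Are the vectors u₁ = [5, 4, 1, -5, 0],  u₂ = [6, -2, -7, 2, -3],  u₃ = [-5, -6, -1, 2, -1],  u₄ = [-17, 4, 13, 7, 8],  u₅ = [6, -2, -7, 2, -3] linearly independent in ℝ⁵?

Two of the vectors are equal, giving an immediate dependence.

linearly dependent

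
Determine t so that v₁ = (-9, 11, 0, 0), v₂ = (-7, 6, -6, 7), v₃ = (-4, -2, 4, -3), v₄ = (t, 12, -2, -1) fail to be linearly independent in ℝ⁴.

t = 39/11

Dependence holds iff the 4×4 matrix [v₁ v₂ v₃ v₄] is singular.
The determinant works out to 110*t - 390.
Solving 110*t - 390 = 0 yields t = 39/11.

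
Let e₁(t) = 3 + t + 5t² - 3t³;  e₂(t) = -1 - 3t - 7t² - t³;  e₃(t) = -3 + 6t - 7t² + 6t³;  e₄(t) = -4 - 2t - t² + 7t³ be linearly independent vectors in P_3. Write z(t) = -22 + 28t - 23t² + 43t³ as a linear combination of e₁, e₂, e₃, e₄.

Identify each element with its coordinate vector in ℝ⁴ via {1, t, …, t³}.
Since e₁, e₂, e₃, e₄ are independent, the coefficients expressing z are uniquely determined by a linear system.
Back-substitution yields (c₁, …, c₄) = (-3, -3, 4, 1).

z = -3e₁ - 3e₂ + 4e₃ + e₄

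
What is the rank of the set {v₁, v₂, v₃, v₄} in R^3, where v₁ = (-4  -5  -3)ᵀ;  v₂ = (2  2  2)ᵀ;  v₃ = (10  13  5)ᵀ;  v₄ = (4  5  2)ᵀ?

Row-reduce the 4×3 matrix with these as rows.
The echelon form has 3 nonzero rows, so the rank is 3.
(With 4 elements in a 3-dimensional space the rank is at most 3.)

3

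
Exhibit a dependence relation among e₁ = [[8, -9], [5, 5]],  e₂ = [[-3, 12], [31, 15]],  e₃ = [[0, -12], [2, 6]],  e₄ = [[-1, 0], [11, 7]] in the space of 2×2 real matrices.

e₂ + e₃ - 3e₄ = 0

Write each element as a vector in ℝ⁴ using {E₁₁, E₁₂, E₂₁, E₂₂}.
Solve the homogeneous system with e₁, e₂, e₃, e₄ as columns by row-reducing the coefficient matrix.
One solution (up to scaling) is (0, 1, 1, -3).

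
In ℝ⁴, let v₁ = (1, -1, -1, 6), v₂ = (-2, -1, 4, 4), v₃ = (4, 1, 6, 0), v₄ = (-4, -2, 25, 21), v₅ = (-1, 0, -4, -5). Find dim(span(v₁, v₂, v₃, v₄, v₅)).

dim = 4

Put the 4×5 matrix [v₁|v₂|v₃|v₄|v₅] into echelon form.
The echelon form has 4 nonzero rows, so the rank is 4.
(With 5 elements in a 4-dimensional space the rank is at most 4.)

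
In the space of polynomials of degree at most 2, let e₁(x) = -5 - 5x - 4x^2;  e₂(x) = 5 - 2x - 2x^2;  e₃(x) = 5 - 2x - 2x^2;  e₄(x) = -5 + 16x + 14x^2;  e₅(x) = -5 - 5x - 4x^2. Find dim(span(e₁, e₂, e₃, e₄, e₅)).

dim = 2

Pass to coordinate vectors with respect to the basis {1, x, x^2}.
Row-reduce the 5×3 matrix with these as rows.
Exactly 2 pivots survive; hence the rank is 2.
(With 5 elements in a 3-dimensional space the rank is at most 3.)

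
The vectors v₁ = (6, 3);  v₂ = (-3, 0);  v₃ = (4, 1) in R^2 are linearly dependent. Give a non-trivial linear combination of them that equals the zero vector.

Solve the homogeneous system with v₁, v₂, v₃ as columns by row-reducing the coefficient matrix.
The free variable yields coefficients (1, -2, -3) (any nonzero multiple also works).

v₁ - 2v₂ - 3v₃ = 0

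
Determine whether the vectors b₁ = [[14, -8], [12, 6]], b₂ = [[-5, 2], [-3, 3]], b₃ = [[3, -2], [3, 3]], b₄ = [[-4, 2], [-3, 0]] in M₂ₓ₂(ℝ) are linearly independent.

linearly dependent

Take coordinates with respect to the standard basis {E₁₁, E₁₂, E₂₁, E₂₂}.
The matrix [b₁|b₂|b₃|b₄] has determinant 0.
A zero determinant means the columns are linearly dependent.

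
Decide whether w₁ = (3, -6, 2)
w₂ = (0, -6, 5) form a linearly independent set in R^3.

Row-reduce the matrix whose columns are w₁, w₂.
The reduction yields 2 nonzero rows, so the rank is 2.
Since rank = 2 (the number of vectors), the set is linearly independent.

linearly independent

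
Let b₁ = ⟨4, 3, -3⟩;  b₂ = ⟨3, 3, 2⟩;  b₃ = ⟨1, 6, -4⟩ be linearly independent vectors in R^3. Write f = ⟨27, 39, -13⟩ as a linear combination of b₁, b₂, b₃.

f = 3b₁ + 4b₂ + 3b₃

Set up the augmented matrix [b₁ | b₂ | b₃ | f] and row-reduce.
Row-reducing the augmented matrix gives the unique coefficients (a₁, a₂, a₃) = (3, 4, 3).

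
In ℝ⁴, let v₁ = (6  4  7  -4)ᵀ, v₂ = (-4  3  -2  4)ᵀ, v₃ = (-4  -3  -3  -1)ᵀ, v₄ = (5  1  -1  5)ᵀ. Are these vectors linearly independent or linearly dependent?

linearly independent

Form the 4×4 matrix with these as columns; its determinant is -149.
A nonzero determinant means the columns are linearly independent.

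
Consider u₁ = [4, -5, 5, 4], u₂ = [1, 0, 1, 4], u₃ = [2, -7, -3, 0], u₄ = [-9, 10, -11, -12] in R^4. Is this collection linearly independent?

linearly dependent

Place the vectors as rows of a 4×4 matrix and reduce to echelon form.
The reduction yields 3 nonzero rows, so the rank is 3.
Since rank 3 < 4, the set is linearly dependent.
Indeed 2u₁ + u₂ + u₄ = 0.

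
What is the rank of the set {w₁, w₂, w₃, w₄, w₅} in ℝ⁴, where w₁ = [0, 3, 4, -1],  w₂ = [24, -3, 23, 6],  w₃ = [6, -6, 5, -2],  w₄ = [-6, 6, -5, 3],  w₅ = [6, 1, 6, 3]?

4

Row-reduce the 5×4 matrix with these as rows.
Reduction leaves 4 leading entries, giving rank 4.
(With 5 elements in a 4-dimensional space the rank is at most 4.)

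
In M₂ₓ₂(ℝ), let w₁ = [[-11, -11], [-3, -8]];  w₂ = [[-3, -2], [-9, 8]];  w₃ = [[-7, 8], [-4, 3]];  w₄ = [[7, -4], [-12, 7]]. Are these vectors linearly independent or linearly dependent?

linearly independent

Take coordinates with respect to the standard basis {E₁₁, E₁₂, E₂₁, E₂₂}.
Row-reduce the matrix whose columns are w₁, w₂, w₃, w₄.
The reduction yields 4 nonzero rows, so the rank is 4.
Since rank = 4 (the number of vectors), the set is linearly independent.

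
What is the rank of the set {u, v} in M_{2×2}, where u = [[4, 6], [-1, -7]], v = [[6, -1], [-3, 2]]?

2

Use coordinates relative to {E₁₁, E₁₂, E₂₁, E₂₂}.
Apply Gaussian elimination to the matrix whose rows are u, v.
Reduction leaves 2 leading entries, giving rank 2.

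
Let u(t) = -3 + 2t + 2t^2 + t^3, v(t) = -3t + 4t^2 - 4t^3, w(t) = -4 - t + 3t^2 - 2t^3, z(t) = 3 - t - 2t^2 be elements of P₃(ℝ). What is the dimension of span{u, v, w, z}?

Use coordinates relative to {1, t, …, t^3}.
Put the 4×4 matrix [u|v|w|z] into echelon form.
The echelon form has 4 nonzero rows, so the rank is 4.

dim = 4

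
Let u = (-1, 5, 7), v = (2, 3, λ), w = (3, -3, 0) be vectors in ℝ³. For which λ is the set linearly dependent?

The vectors are dependent exactly when the determinant of the matrix with rows u, v, w vanishes.
Expanding, det = 12*λ - 105.
Setting this to zero gives λ = 35/4.

λ = 35/4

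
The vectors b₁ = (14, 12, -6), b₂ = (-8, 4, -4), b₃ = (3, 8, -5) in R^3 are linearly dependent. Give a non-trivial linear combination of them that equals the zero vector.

b₁ + b₂ - 2b₃ = 0

Solve the homogeneous system with b₁, b₂, b₃ as columns by row-reducing the coefficient matrix.
The free variable yields coefficients (1, 1, -2) (any nonzero multiple also works).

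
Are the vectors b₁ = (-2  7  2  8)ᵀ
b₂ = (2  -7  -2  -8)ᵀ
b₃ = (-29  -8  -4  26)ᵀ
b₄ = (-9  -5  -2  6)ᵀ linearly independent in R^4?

Form the 4×4 matrix with these as columns; its determinant is 0.
A zero determinant means the columns are linearly dependent.

linearly dependent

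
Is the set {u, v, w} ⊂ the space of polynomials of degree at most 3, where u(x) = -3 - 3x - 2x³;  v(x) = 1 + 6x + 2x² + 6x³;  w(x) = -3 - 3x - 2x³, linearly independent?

Take coordinates with respect to the standard basis {1, x, …, x³}.
Two of the vectors are equal, giving an immediate dependence.

linearly dependent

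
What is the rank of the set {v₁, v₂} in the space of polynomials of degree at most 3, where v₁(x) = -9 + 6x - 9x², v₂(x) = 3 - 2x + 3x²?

Represent each element by its coordinate vector in ℝ⁴.
Row-reduce the 2×4 matrix with these as rows.
Reduction leaves 1 leading entry, giving rank 1.

rank 1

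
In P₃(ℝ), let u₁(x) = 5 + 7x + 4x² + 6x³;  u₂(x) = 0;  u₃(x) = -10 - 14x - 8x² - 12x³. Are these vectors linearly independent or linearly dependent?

Take coordinates with respect to the standard basis {1, x, …, x³}.
One of the vectors is the zero vector, so the set is linearly dependent.

linearly dependent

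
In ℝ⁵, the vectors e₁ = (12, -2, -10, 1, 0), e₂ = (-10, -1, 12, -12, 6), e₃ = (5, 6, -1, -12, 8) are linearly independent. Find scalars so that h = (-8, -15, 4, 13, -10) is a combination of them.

h = e₁ + e₂ - 2e₃

Write h = α₁e₁ + … + α₃e₃ and equate components.
The system has the unique solution (α₁, α₂, α₃) = (1, 1, -2).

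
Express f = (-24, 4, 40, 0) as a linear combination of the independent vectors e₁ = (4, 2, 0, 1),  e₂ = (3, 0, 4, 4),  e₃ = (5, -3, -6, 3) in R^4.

Solve the system with e₁, e₂, e₃ as columns and f as the right-hand side.
The system has the unique solution (a₁, a₂, a₃) = (-4, 4, -4).

f = -4e₁ + 4e₂ - 4e₃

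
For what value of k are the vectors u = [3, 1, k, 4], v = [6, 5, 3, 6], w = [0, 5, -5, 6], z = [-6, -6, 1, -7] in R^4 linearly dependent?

Place the vectors as rows of a 4×4 matrix; dependence ⇔ determinant zero.
Expanding, det = 6*k - 270.
This vanishes exactly when k = 45.

k = 45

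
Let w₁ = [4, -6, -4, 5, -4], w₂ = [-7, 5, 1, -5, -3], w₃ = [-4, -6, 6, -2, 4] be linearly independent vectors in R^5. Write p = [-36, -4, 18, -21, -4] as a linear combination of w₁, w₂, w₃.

p = w₁ + 4w₂ + 3w₃

Since w₁, w₂, w₃ are independent, the coefficients expressing p are uniquely determined by a linear system.
The system has the unique solution (α₁, α₂, α₃) = (1, 4, 3).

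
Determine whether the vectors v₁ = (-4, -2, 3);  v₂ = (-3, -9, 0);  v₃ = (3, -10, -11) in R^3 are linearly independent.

Row-reduce the matrix whose columns are v₁, v₂, v₃.
The reduction yields 3 nonzero rows, so the rank is 3.
Since rank = 3 (the number of vectors), the set is linearly independent.

linearly independent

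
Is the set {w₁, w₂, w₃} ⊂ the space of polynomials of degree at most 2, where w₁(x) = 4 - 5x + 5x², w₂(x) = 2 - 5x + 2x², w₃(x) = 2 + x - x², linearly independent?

linearly independent

Take coordinates with respect to the standard basis {1, x, x²}.
Place the vectors as rows of a 3×3 matrix and reduce to echelon form.
The reduction yields 3 nonzero rows, so the rank is 3.
Since rank = 3 (the number of vectors), the set is linearly independent.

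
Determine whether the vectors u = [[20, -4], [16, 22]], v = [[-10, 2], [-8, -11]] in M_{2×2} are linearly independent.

Take coordinates with respect to the standard basis {E₁₁, E₁₂, E₂₁, E₂₂}.
One vector is a scalar multiple of another, so the set is dependent.

linearly dependent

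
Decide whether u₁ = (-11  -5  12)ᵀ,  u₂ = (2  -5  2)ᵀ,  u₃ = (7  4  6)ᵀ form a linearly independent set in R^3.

Place the vectors as rows of a 3×3 matrix and reduce to echelon form.
The reduction yields 3 nonzero rows, so the rank is 3.
Since rank = 3 (the number of vectors), the set is linearly independent.

linearly independent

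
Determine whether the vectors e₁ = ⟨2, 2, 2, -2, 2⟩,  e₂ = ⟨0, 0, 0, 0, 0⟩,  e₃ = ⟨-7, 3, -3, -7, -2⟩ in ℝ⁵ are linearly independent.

One of the vectors is the zero vector, so the set is linearly dependent.

linearly dependent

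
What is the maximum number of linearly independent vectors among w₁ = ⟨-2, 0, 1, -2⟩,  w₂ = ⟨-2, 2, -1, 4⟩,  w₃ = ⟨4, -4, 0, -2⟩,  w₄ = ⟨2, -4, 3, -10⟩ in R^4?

3

Row-reduce the 4×4 matrix with these as rows.
Exactly 3 pivots survive; hence the rank is 3.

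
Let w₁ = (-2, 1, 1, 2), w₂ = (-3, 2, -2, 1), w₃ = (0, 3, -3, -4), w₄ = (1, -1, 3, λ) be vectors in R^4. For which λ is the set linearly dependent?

The vectors are dependent exactly when the determinant of the matrix with rows w₁, w₂, w₃, w₄ vanishes.
Expanding, det = 18 - 18*λ.
Solving 18 - 18*λ = 0 yields λ = 1.

λ = 1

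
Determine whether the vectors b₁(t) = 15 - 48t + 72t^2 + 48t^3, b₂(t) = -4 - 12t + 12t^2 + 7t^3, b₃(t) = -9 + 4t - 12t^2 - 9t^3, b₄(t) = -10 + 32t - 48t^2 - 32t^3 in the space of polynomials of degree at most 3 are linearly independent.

Take coordinates with respect to the standard basis {1, t, …, t^3}.
Row-reduce the matrix whose columns are b₁, b₂, b₃, b₄.
The reduction yields 2 nonzero rows, so the rank is 2.
Since rank 2 < 4, the set is linearly dependent.
Indeed b₁ - 3b₂ + 3b₃ = 0.

linearly dependent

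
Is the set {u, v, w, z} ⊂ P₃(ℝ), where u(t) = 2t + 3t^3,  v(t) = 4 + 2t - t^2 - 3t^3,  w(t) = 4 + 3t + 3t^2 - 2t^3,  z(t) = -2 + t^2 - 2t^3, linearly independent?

Write each element as a coordinate vector in ℝ⁴ using {1, t, …, t^3}.
The matrix [u|v|w|z] has determinant 158.
A nonzero determinant means the columns are linearly independent.

linearly independent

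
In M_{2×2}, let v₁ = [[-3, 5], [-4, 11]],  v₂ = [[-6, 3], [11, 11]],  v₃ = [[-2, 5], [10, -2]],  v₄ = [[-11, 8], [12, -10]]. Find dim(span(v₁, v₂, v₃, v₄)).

dim = 4

Pass to coordinate vectors with respect to the basis {E₁₁, E₁₂, E₂₁, E₂₂}.
Apply Gaussian elimination to the matrix whose rows are v₁, v₂, v₃, v₄.
There are 4 pivot columns, so rank = 4.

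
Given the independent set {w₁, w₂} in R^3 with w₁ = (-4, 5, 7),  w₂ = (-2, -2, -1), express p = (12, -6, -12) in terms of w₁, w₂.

p = -2w₁ - 2w₂

Set up the augmented matrix [w₁ | w₂ | p] and row-reduce.
The system has the unique solution (α₁, α₂) = (-2, -2).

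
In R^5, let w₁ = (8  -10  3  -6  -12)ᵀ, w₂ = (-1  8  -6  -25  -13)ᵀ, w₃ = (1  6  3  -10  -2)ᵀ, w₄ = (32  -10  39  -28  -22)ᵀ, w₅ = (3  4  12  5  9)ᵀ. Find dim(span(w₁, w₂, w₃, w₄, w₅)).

Row-reduce the 5×5 matrix with these as rows.
Reduction leaves 3 leading entries, giving rank 3.

dim = 3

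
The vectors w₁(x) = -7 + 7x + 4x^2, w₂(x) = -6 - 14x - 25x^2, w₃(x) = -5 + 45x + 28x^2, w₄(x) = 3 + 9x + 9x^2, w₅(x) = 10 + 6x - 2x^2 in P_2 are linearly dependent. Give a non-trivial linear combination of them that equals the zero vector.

2w₁ + w₂ - w₃ + 5w₄ = 0

Take coordinates with respect to {1, x, x^2}.
Set up α₁w₁ + … + α₅w₅ = 0 and solve the homogeneous system.
The free variable yields coefficients (2, 1, -1, 5, 0) (any nonzero multiple also works).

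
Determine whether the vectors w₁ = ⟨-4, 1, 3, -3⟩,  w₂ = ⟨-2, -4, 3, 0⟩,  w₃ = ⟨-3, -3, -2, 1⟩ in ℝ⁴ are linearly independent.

Place the vectors as rows of a 3×4 matrix and reduce to echelon form.
The reduction yields 3 nonzero rows, so the rank is 3.
Since rank = 3 (the number of vectors), the set is linearly independent.

linearly independent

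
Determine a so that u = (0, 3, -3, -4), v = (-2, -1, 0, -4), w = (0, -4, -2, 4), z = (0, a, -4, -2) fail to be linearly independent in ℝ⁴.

a = 1

The set is linearly dependent precisely when det[u; v; w; z] = 0.
Expanding, det = 40 - 40*a.
This vanishes exactly when a = 1.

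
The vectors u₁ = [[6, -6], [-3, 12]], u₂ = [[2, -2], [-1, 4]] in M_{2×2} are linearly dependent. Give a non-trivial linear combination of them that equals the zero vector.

u₁ - 3u₂ = 0

Take coordinates with respect to {E₁₁, E₁₂, E₂₁, E₂₂}.
Write the vectors as columns of a matrix and find a nonzero vector in its null space.
The free variable yields coefficients (1, -3) (any nonzero multiple also works).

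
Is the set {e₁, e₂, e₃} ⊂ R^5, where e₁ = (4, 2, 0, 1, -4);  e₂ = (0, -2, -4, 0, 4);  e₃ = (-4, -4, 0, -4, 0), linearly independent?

linearly independent

Place the vectors as rows of a 3×5 matrix and reduce to echelon form.
The reduction yields 3 nonzero rows, so the rank is 3.
Since rank = 3 (the number of vectors), the set is linearly independent.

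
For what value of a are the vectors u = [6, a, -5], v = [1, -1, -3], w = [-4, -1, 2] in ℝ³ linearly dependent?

a = 1/2

The vectors are dependent exactly when the determinant of the matrix with rows u, v, w vanishes.
Cofactor expansion gives det = 10*a - 5.
Solving 10*a - 5 = 0 yields a = 1/2.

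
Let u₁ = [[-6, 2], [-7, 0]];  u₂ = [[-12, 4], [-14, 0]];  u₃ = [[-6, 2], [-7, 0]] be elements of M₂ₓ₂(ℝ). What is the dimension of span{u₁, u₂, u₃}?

dim = 1

Pass to coordinate vectors with respect to the basis {E₁₁, E₁₂, E₂₁, E₂₂}.
Put the 4×3 matrix [u₁|u₂|u₃] into echelon form.
There is 1 pivot column, so rank = 1.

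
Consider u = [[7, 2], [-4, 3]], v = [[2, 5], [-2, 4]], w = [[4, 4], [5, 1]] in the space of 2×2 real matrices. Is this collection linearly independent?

Take coordinates with respect to the standard basis {E₁₁, E₁₂, E₂₁, E₂₂}.
Place the vectors as rows of a 3×4 matrix and reduce to echelon form.
The reduction yields 3 nonzero rows, so the rank is 3.
Since rank = 3 (the number of vectors), the set is linearly independent.

linearly independent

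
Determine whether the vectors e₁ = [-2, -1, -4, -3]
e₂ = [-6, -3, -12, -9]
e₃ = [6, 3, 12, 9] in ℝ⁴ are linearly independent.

linearly dependent

One vector is a scalar multiple of another, so the set is dependent.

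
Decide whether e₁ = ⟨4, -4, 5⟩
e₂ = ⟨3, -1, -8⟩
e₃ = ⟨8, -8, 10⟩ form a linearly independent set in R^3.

One vector is a scalar multiple of another, so the set is dependent.

linearly dependent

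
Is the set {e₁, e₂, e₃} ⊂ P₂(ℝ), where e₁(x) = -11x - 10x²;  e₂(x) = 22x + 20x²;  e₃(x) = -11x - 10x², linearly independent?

Take coordinates with respect to the standard basis {1, x, x²}.
Form the 3×3 matrix with these as columns; its determinant is 0.
A zero determinant means the columns are linearly dependent.

linearly dependent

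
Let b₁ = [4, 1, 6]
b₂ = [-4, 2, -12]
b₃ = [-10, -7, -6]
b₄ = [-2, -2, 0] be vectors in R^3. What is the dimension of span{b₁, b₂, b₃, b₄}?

Row-reduce the 4×3 matrix with these as rows.
The echelon form has 2 nonzero rows, so the rank is 2.
(With 4 elements in a 3-dimensional space the rank is at most 3.)

dim = 2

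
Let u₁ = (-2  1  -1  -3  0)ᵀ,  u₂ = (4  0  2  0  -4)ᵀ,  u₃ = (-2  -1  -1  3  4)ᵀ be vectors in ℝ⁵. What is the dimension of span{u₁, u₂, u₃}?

2

Apply Gaussian elimination to the matrix whose rows are u₁, u₂, u₃.
Exactly 2 pivots survive; hence the rank is 2.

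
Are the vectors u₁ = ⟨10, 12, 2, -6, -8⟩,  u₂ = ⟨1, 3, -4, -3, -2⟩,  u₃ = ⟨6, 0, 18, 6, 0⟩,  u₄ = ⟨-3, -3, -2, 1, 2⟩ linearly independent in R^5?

linearly dependent

Row-reduce the matrix whose columns are u₁, u₂, u₃, u₄.
The reduction yields 2 nonzero rows, so the rank is 2.
Since rank 2 < 4, the set is linearly dependent.
Indeed u₁ - 4u₂ - u₃ = 0.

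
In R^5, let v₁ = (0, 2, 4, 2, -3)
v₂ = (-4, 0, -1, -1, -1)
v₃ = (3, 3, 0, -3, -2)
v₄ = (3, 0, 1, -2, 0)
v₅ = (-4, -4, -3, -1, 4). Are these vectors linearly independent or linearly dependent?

linearly independent

Form the 5×5 matrix with these as columns; its determinant is 164.
A nonzero determinant means the columns are linearly independent.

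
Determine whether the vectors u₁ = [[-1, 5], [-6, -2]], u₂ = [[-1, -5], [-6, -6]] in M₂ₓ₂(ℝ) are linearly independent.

Write each element as a coordinate vector in ℝ⁴ using {E₁₁, E₁₂, E₂₁, E₂₂}.
Place the vectors as rows of a 2×4 matrix and reduce to echelon form.
The reduction yields 2 nonzero rows, so the rank is 2.
Since rank = 2 (the number of vectors), the set is linearly independent.

linearly independent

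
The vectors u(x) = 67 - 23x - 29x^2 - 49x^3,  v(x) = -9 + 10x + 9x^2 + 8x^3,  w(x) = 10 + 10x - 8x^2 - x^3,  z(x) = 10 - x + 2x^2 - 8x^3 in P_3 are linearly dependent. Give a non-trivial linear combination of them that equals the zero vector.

u + 3v - w - 3z = 0

Write each element as a vector in ℝ⁴ using {1, x, …, x^3}.
Set up α₁u + … + α₄z = 0 and solve the homogeneous system.
One solution (up to scaling) is (1, 3, -1, -3).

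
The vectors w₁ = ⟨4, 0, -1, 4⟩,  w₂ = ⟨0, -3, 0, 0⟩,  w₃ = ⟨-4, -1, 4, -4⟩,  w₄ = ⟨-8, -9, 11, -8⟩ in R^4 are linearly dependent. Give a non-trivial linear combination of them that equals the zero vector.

w₁ + 2w₂ + 3w₃ - w₄ = 0

Write the vectors as columns of a matrix and find a nonzero vector in its null space.
A generator of the null space is (1, 2, 3, -1).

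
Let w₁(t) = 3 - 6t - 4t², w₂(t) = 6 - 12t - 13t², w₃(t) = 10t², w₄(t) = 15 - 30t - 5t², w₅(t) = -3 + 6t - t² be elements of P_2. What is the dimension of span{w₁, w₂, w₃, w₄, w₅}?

dim = 2

Represent each element by its coordinate vector in ℝ³.
Apply Gaussian elimination to the matrix whose rows are w₁, w₂, w₃, w₄, w₅.
Exactly 2 pivots survive; hence the rank is 2.
(With 5 elements in a 3-dimensional space the rank is at most 3.)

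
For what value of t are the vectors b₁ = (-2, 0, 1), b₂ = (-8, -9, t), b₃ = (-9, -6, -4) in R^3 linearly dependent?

Dependence holds iff the 3×3 matrix [b₁ b₂ b₃] is singular.
The determinant works out to -12*t - 105.
Solving -12*t - 105 = 0 yields t = -35/4.

t = -35/4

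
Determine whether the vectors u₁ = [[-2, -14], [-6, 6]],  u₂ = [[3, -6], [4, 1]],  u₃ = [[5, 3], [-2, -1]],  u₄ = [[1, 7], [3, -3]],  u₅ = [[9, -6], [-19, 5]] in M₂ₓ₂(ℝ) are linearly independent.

Write each element as a coordinate vector in ℝ⁴ using {E₁₁, E₁₂, E₂₁, E₂₂}.
There are 5 vectors in a 4-dimensional space, so they cannot be linearly independent.

linearly dependent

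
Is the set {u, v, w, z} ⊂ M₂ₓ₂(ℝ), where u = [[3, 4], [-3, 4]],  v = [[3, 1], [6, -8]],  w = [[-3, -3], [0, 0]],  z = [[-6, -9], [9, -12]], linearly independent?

Write each element as a coordinate vector in ℝ⁴ using {E₁₁, E₁₂, E₂₁, E₂₂}.
Form the 4×4 matrix with these as columns; its determinant is 0.
A zero determinant means the columns are linearly dependent.

linearly dependent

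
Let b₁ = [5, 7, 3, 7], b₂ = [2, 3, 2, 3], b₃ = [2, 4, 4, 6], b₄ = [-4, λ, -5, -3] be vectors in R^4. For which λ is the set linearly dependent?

Dependence holds iff the 4×4 matrix [b₁ b₂ b₃ b₄] is singular.
The determinant works out to 10*λ + 56.
Setting this to zero gives λ = -28/5.

λ = -28/5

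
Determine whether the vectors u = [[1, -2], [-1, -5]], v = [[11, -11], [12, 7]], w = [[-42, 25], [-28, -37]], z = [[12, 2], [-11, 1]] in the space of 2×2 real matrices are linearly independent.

Write each element as a coordinate vector in ℝ⁴ using {E₁₁, E₁₂, E₂₁, E₂₂}.
Form the 4×4 matrix with these as columns; its determinant is 0.
A zero determinant means the columns are linearly dependent.
Indeed 3u - 3v - w - z = 0.

linearly dependent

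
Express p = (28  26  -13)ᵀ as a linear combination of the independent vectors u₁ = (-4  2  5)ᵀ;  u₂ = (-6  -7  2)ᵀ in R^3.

Set up the augmented matrix [u₁ | u₂ | p] and row-reduce.
Row-reducing the augmented matrix gives the unique coefficients (c₁, c₂) = (-1, -4).

p = -u₁ - 4u₂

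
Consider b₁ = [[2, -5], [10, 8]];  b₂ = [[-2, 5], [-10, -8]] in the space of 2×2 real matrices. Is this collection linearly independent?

Write each element as a coordinate vector in ℝ⁴ using {E₁₁, E₁₂, E₂₁, E₂₂}.
Row-reduce the matrix whose columns are b₁, b₂.
The reduction yields 1 nonzero row, so the rank is 1.
Since rank 1 < 2, the set is linearly dependent.
Indeed b₁ + b₂ = 0.

linearly dependent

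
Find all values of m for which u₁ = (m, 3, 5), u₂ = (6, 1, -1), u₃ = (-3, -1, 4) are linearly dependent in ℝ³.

m = 26

Dependence holds iff the 3×3 matrix [u₁ u₂ u₃] is singular.
The determinant works out to 3*m - 78.
Solving 3*m - 78 = 0 yields m = 26.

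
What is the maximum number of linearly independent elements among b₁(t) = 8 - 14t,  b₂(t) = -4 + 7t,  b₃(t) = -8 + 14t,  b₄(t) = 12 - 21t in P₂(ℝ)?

Represent each element by its coordinate vector in ℝ³.
Put the 3×4 matrix [b₁|b₂|b₃|b₄] into echelon form.
There is 1 pivot column, so rank = 1.
(With 4 elements in a 3-dimensional space the rank is at most 3.)

1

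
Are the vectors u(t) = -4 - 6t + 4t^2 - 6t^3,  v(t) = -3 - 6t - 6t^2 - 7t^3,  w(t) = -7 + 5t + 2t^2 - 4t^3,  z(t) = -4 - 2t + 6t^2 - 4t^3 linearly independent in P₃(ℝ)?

linearly independent

Take coordinates with respect to the standard basis {1, t, …, t^3}.
Form the 4×4 matrix with these as columns; its determinant is 192.
A nonzero determinant means the columns are linearly independent.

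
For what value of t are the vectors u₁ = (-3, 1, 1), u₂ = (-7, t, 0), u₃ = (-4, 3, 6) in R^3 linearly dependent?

t = 3/2

Place the vectors as rows of a 3×3 matrix; dependence ⇔ determinant zero.
Cofactor expansion gives det = 21 - 14*t.
Setting this to zero gives t = 3/2.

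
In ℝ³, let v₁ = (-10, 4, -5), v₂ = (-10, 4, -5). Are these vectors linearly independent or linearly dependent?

Two of the vectors are equal, giving an immediate dependence.

linearly dependent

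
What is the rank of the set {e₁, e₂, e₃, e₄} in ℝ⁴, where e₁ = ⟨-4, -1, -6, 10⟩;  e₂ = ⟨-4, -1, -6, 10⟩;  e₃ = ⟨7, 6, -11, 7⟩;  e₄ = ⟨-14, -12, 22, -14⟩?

rank 2

Form the matrix with e₁, e₂, e₃, e₄ as columns and reduce.
There are 2 pivot columns, so rank = 2.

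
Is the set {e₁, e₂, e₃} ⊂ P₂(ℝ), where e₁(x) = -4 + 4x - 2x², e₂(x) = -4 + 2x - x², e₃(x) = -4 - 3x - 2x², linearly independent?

linearly independent

Take coordinates with respect to the standard basis {1, x, x²}.
Place the vectors as rows of a 3×3 matrix and reduce to echelon form.
The reduction yields 3 nonzero rows, so the rank is 3.
Since rank = 3 (the number of vectors), the set is linearly independent.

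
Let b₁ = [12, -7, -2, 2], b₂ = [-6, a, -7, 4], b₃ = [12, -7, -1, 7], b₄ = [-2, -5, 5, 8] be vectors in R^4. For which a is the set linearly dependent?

a = 22

The set is linearly dependent precisely when det[b₁; b₂; b₃; b₄] = 0.
Cofactor expansion gives det = 3960 - 180*a.
Setting this to zero gives a = 22.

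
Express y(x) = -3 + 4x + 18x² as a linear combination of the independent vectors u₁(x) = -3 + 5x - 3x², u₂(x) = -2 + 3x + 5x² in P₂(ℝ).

Identify each element with its coordinate vector in ℝ³ via {1, x, x²}.
Solve the system with u₁, u₂ as columns and y as the right-hand side.
The system has the unique solution (c₁, c₂) = (-1, 3).

y = -u₁ + 3u₂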